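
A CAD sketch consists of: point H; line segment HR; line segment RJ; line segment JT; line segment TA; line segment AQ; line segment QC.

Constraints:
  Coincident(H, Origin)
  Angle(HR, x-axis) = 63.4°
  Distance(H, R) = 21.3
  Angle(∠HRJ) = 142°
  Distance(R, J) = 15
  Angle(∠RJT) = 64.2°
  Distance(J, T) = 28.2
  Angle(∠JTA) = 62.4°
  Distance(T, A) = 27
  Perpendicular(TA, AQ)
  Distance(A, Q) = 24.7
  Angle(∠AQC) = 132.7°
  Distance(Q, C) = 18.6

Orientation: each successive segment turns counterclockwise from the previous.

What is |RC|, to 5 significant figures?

25.864

H is at the origin; HR runs at 63.4° with length 21.3, so R = (9.5373, 19.045). ∠HRJ = 142.0° gives RJ at 101.40° from the x-axis; with |RJ| = 15.0, J = (6.5724, 33.750). ∠RJT = 64.2° gives JT at -142.80° from the x-axis; with |JT| = 28.2, T = (-15.890, 16.700). ∠JTA = 62.4° gives TA at -25.200° from the x-axis; with |TA| = 27.0, A = (8.5406, 5.2038). The perpendicularity gives AQ at right angles to TA, so AQ runs at 64.800°; with |AQ| = 24.7, Q = (19.057, 27.553). ∠AQC = 132.7° gives QC at 112.10° from the x-axis; with |QC| = 18.6, C = (12.060, 44.786). Then |RC| = |C − R| = 25.864.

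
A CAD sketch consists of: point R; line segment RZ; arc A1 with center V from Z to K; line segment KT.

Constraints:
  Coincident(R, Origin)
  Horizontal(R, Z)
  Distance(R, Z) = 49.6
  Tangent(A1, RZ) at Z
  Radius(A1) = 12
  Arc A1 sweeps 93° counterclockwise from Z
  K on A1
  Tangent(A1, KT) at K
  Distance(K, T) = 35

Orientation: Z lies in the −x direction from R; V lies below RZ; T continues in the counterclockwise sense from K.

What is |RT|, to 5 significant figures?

76.382

R is at the origin; RZ is horizontal with |RZ| = 49.6 and Z on the −x side, so Z = (-49.600, 0.0000). The tangent condition forces VZ to be normal to RZ, so V = Z + (0, -12) = (-49.600, -12.000). On A1, Z sits at bearing 90° from V; a 93° counterclockwise sweep puts K at bearing 183°, so K = V + 12.0·(cos 183°, sin 183°) = (-61.584, -12.628). Tangency of A1 to KT means the radius VK is perpendicular to KT, so KT runs along (−sin 183°, cos 183°); with |KT| = 35.0, T = (-59.752, -47.580). Then |RT| = |T − R| = 76.382.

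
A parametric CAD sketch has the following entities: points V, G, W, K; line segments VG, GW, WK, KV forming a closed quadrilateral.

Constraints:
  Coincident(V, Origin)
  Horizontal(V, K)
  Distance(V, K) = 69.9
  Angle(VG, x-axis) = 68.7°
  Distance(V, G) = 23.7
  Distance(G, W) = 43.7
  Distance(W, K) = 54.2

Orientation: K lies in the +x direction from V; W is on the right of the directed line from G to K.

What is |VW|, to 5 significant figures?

28.161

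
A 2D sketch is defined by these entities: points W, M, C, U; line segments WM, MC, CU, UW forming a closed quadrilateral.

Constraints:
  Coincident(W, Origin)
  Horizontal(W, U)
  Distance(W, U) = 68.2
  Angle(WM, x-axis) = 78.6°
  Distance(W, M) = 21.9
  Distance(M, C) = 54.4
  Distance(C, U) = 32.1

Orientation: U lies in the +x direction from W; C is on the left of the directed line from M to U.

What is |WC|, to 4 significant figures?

65.49

Checks: W = (0.00, 0.00) ✓; |MC| = 54.40 ✓; |CU| = 32.10 ✓.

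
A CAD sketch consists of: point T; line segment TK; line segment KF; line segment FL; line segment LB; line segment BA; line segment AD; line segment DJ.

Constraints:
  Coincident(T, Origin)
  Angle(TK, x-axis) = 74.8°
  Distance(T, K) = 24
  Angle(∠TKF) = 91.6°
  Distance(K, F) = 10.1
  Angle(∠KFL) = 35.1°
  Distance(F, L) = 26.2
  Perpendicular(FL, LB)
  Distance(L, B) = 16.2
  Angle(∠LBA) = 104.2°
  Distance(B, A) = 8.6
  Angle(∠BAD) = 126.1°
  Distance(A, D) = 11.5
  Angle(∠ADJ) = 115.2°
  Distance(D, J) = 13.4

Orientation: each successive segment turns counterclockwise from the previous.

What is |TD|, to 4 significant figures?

27.93

∠LBA = 104.2° gives BA at 113.9° from the x-axis; with |BA| = 8.6, A = (22.05, 23.32). ∠BAD = 126.1° gives AD at 167.8° from the x-axis; with |AD| = 11.5, D = (10.81, 25.75). Then |TD| = |D − T| = 27.93.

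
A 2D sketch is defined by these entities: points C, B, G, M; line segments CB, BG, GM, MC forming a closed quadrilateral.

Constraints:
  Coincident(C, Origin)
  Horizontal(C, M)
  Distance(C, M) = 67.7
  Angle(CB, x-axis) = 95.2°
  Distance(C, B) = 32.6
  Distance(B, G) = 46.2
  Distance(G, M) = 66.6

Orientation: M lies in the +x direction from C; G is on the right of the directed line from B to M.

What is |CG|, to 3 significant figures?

13.6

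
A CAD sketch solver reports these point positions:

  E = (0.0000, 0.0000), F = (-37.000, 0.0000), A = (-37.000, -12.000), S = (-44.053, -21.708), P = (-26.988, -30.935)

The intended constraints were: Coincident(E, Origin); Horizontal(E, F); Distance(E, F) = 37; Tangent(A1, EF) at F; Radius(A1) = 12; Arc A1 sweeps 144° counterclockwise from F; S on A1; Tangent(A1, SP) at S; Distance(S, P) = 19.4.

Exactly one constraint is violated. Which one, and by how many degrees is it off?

Tangent(A1, SP) at S — off by 7.60°.

E = (0.00, 0.00) ✓; E.y = 0.00, F.y = 0.00 ✓; |EF| = 37.00 ✓; ∠(AF, FE) = 90.00° ✓; |AF| = 12.00 ✓; bearing(A→S) − bearing(A→F) = 144.0° ✓; |AS| = 12.00 ✓; ∠(AS, SP) = 82.40° ✗; |SP| = 19.40 ✓.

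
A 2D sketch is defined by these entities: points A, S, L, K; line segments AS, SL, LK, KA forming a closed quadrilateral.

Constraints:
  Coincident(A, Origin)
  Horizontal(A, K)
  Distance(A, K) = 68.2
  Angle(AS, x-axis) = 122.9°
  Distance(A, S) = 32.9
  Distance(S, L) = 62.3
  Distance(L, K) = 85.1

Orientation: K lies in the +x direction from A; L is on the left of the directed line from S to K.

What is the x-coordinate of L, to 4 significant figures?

24.68

A is at the origin; A and K share the same y with |AK| = 68.2 and K in +x, so K = (68.2, 0). AS runs at 122.9° with |AS| = 32.9, so S = (-17.87, 27.62). L is determined by |SL| = 62.3 and |LK| = 85.1 together: it lies at the intersection of circle(S, 62.3) and circle(K, 85.1). With |SK| = 90.39, the foot of the radical line on SK is 26.61 from S and the perpendicular offset is √(62.3² − 26.61²) = 56.33. Taking the left-of-SK solution: L = (24.68, 73.13).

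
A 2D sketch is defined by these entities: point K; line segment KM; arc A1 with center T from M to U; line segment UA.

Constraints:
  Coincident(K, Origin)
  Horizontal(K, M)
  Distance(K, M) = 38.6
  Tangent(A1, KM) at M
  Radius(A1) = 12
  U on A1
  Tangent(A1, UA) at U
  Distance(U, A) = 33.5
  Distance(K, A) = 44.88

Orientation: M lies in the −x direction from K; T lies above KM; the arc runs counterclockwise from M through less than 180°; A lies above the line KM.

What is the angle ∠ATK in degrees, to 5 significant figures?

72.063°

Checks: ∠(TM, MK) = 90.00° ✓; |TM| = 12.00 ✓; |TU| = 12.00 ✓; ∠(TU, UA) = 90.00° ✓; |UA| = 33.50 ✓; |KA| = 44.88 ✓.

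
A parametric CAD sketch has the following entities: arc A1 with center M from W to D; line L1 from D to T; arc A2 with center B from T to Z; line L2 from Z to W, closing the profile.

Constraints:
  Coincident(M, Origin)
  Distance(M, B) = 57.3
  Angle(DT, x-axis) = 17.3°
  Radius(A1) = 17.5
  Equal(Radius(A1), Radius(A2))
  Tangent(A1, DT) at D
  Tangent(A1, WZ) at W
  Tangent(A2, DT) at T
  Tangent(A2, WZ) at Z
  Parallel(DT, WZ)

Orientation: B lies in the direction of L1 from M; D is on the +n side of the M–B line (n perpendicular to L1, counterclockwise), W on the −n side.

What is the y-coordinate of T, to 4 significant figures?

33.75

The slot axis is L1's direction at 17.3°, so u = (cos 17.3°, sin 17.3°) = (0.9548, 0.2974) and n = (−sin 17.3°, cos 17.3°) = (-0.2974, 0.9548). M is at the origin and B lies 57.3 along u from M, so B = 57.3·u = (54.71, 17.04). Tangency of A1 to both parallel lines with radius 17.5 puts D and W at M ± 17.5·n: D = (-5.204, 16.71), W = (5.204, -16.71). Equal radii place T and Z the same way about B: T = B + 17.5·n = (49.50, 33.75), Z = B − 17.5·n = (59.91, 0.3313). So T.y = 33.75.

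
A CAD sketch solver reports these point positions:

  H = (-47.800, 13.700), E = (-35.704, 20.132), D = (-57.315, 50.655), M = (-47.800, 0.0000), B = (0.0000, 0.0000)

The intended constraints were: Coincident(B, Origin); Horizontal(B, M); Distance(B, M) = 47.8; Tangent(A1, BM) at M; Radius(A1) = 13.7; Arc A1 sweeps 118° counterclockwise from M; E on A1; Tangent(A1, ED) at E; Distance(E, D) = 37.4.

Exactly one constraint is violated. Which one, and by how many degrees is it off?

Tangent(A1, ED) at E — off by 7.30°.

B = (0.00, 0.00) ✓; B.y = 0.00, M.y = 0.00 ✓; |BM| = 47.80 ✓; ∠(HM, MB) = 90.00° ✓; |HM| = 13.70 ✓; bearing(H→E) − bearing(H→M) = 118.0° ✓; |HE| = 13.70 ✓; ∠(HE, ED) = 82.70° ✗; |ED| = 37.40 ✓.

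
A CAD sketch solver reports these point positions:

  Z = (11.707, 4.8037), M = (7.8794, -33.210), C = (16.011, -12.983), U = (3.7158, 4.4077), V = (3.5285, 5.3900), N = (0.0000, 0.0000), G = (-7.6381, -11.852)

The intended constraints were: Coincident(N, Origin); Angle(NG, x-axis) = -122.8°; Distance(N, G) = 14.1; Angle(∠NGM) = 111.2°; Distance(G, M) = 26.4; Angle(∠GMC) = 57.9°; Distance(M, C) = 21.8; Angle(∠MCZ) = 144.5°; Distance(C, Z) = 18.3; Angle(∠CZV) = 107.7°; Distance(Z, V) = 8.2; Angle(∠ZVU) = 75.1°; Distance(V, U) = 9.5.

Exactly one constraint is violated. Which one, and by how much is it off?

Distance(V, U) = 9.5 — off by 8.50.

N = (0.00, 0.00) ✓; NG at -122.8° ✓; |NG| = 14.10 ✓; ∠NGM = 111.2° ✓; |GM| = 26.40 ✓; ∠GMC = 57.90° ✓; |MC| = 21.80 ✓; ∠MCZ = 144.5° ✓; |CZ| = 18.30 ✓; ∠CZV = 107.7° ✓; |ZV| = 8.199 ✓; ∠ZVU = 75.10° ✓; |VU| = 1.000 ✗.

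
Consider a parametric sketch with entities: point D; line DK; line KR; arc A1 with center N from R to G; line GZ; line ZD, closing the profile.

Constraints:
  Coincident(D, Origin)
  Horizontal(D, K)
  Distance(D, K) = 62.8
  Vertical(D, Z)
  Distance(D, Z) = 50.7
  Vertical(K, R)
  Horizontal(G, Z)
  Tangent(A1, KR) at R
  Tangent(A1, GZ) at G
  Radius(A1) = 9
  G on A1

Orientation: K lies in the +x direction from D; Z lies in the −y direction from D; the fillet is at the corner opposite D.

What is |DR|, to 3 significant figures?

75.4

D is at the origin; D and K share the same y with |DK| = 62.8 and K on the +x side, so K = (62.8, 0.00). DZ is vertical with |DZ| = 50.7 and Z on the −y side, so Z = (0.00, -50.7). The virtual corner opposite D is at (62.8, -50.7). The tangent condition forces NR to be normal to KR and tangency of A1 to GZ means the radius NG is perpendicular to GZ, with radius 9.0, so the center N sits 9.0 in from both sides at N = (53.8, -41.7). That places the tangent points at R = (62.8, -41.7) on KR and G = (53.8, -50.7) on GZ. Then |DR| = |R − D| = 75.4.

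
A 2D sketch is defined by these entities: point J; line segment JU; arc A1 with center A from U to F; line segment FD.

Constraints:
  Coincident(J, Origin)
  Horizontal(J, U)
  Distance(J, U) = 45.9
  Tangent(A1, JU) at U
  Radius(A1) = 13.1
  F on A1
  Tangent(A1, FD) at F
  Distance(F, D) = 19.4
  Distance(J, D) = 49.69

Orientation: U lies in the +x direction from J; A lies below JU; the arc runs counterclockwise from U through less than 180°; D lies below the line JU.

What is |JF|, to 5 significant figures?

36.263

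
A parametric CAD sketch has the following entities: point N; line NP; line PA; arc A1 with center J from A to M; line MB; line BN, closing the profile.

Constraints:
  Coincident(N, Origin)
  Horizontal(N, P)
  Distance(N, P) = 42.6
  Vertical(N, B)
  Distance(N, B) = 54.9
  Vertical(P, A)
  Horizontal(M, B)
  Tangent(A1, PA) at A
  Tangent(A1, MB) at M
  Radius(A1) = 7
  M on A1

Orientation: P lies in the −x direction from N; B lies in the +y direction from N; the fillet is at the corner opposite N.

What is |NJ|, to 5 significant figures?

59.681

N is at the origin; NP is horizontal with |NP| = 42.6 and P on the −x side, so P = (-42.600, 0.0000). NB is vertical with |NB| = 54.9 and B on the +y side, so B = (0.0000, 54.900). The virtual corner opposite N is at (-42.600, 54.900). A1 meets PA tangentially, so JA is at right angles to PA and since A1 is tangent to MB there, JM ⟂ MB, with radius 7.0, so the center J sits 7.0 in from both sides at J = (-35.600, 47.900). Then |NJ| = |J − N| = 59.681.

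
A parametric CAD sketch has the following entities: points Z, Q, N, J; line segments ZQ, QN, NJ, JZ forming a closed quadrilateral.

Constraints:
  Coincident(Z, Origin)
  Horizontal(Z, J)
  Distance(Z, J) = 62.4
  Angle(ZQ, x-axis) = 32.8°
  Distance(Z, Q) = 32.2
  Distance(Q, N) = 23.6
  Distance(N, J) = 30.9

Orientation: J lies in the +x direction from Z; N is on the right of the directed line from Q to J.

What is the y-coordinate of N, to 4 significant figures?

-5.632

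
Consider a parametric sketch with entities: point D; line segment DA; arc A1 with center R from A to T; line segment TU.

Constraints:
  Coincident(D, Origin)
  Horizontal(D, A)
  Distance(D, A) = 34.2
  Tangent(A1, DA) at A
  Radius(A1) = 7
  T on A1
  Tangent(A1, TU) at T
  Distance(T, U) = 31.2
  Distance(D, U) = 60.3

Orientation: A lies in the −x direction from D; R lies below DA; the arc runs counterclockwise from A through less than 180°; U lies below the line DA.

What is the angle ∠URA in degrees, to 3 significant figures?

153°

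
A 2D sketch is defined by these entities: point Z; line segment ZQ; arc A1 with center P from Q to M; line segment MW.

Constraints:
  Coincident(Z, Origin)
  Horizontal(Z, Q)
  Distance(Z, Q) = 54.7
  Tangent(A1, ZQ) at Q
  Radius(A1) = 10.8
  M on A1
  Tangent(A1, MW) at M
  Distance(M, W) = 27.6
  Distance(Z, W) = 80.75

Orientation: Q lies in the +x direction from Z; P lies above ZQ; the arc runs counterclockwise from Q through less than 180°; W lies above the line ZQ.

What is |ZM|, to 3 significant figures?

65.4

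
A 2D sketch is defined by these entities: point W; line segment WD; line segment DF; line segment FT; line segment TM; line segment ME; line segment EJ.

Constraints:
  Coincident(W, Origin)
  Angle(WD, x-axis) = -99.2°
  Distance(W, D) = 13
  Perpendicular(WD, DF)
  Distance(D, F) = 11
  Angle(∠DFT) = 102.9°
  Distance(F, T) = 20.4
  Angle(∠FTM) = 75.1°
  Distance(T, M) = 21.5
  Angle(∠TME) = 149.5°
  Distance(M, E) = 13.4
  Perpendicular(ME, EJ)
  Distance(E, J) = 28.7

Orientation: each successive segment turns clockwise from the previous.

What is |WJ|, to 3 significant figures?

25.3

W is at the origin; WD runs at -99.2° with length 13.0, so D = (-2.08, -12.8). WD is perpendicular to DF, so DF runs at 171°; with |DF| = 11.0, F = (-12.9, -11.1). ∠DFT = 102.9° gives FT at 93.7° from the x-axis; with |FT| = 20.4, T = (-14.3, 9.28). ∠FTM = 75.1° gives TM at -11.2° from the x-axis; with |TM| = 21.5, M = (6.84, 5.11). ∠TME = 149.5° gives ME at -41.7° from the x-axis; with |ME| = 13.4, E = (16.8, -3.81). ME ⟂ EJ, so EJ runs at -132°; with |EJ| = 28.7, J = (-2.25, -25.2). Then |WJ| = |J − W| = 25.3.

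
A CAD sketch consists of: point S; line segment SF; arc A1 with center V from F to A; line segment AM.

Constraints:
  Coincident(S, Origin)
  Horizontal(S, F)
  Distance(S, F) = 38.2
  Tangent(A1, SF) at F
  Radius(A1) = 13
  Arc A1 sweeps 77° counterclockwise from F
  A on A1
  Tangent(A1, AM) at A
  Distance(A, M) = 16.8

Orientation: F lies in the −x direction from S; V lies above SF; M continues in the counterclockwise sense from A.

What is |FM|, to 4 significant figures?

31.14

S is at the origin; SF is horizontal with |SF| = 38.2 and F on the −x side, so F = (-38.20, 0.000). Since A1 is tangent to SF there, VF ⟂ SF, so V = F + (0, 13) = (-38.20, 13.00). On A1, F sits at bearing -90° from V; a 77° counterclockwise sweep puts A at bearing -13°, so A = V + 13.0·(cos -13°, sin -13°) = (-25.53, 10.08). The tangent condition forces VA to be normal to AM, so AM runs along (−sin -13°, cos -13°); with |AM| = 16.8, M = (-21.75, 26.45). Then |FM| = |M − F| = 31.14.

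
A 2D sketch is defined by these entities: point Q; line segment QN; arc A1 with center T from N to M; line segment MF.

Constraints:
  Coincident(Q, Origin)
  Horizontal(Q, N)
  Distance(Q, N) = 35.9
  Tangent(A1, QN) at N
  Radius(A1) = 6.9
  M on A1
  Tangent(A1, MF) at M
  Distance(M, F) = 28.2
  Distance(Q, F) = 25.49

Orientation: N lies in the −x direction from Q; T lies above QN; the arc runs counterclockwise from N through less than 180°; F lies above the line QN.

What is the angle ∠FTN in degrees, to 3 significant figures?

123°

Q is at the origin; QN is horizontal with |QN| = 35.9 and N on the −x side, so N = (-35.9, 0.00). A1 meets QN tangentially, so TN is at right angles to QN, so T = N + (0, 6.9) = (-35.9, 6.90). Since TM ⟂ MF (tangency), |TF| = √(6.9² + 28.2²) = 29.0 regardless of where M sits on A1. So F lies on both circle(Q, 25.49) and circle(T, 29.0); the above-QN intersection is F = (-11.6, 22.7). M is the foot of the tangent from F: M = (-30.9, 2.17).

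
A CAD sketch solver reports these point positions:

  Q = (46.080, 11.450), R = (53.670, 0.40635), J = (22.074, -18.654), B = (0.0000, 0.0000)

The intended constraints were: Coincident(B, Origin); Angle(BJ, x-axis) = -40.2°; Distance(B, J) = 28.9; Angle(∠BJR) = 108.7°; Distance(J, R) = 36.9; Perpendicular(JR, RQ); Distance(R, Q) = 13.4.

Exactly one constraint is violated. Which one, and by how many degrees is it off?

Perpendicular(JR, RQ) — off by 3.40°.

B = (0.00, 0.00) ✓; BJ at -40.20° ✓; |BJ| = 28.90 ✓; ∠BJR = 108.7° ✓; |JR| = 36.90 ✓; ∠(JR, RQ) = 93.40° ✗; |RQ| = 13.40 ✓.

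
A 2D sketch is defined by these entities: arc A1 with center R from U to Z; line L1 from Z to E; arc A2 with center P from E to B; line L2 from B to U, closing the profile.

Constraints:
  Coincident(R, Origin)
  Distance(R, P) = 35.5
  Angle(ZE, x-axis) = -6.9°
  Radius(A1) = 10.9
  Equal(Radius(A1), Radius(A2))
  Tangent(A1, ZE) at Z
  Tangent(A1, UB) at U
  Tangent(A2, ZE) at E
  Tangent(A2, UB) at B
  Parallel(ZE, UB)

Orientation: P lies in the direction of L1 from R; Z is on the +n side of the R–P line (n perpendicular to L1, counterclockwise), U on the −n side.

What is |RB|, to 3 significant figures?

37.1

The slot axis is L1's direction at -6.9°, so u = (cos -6.9°, sin -6.9°) = (0.993, -0.120) and n = (−sin -6.9°, cos -6.9°) = (0.120, 0.993). R is at the origin and P lies 35.5 along u from R, so P = 35.5·u = (35.2, -4.26). Tangency of A1 to both parallel lines with radius 10.9 puts Z and U at R ± 10.9·n: Z = (1.31, 10.8), U = (-1.31, -10.8). Equal radii place E and B the same way about P: E = P + 10.9·n = (36.6, 6.56), B = P − 10.9·n = (33.9, -15.1). Then |RB| = |B − R| = 37.1.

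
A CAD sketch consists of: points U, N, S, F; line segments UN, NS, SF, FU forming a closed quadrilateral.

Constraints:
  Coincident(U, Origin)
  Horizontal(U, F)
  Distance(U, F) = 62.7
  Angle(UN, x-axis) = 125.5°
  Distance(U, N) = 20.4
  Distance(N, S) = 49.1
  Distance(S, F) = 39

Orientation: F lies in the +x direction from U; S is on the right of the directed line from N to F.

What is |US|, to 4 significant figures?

29.96

Checks: |NS| = 49.10 ✓; |SF| = 39.00 ✓.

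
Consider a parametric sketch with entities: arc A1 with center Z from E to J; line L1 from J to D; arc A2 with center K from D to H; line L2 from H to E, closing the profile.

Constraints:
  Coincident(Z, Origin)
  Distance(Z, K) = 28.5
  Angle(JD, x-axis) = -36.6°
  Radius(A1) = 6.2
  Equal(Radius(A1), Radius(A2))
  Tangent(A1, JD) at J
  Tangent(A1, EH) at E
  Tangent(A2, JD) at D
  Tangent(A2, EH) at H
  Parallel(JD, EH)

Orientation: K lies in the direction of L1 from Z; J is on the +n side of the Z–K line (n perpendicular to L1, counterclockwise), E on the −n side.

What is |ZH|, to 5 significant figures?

29.167

Tangency of A1 to both parallel lines with radius 6.2 puts J and E at Z ± 6.2·n: J = (3.6966, 4.9775), E = (-3.6966, -4.9775). Equal radii place D and H the same way about K: D = K + 6.2·n = (26.577, -12.015), H = K − 6.2·n = (19.184, -21.970). Then |ZH| = |H − Z| = 29.167.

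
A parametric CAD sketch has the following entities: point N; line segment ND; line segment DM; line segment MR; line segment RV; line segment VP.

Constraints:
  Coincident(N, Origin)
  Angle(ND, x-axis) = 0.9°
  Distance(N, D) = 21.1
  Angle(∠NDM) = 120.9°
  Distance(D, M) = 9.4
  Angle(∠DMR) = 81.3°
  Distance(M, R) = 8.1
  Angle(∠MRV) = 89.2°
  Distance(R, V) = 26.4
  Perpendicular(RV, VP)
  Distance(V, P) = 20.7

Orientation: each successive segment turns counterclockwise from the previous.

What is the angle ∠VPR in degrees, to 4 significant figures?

51.90°

N is at the origin; ND runs at 0.9° with length 21.1, so D = (21.10, 0.3314). ∠NDM = 120.9° gives DM at 60.00° from the x-axis; with |DM| = 9.4, M = (25.80, 8.472). ∠DMR = 81.3° gives MR at 158.7° from the x-axis; with |MR| = 8.1, R = (18.25, 11.41). ∠MRV = 89.2° gives RV at -110.5° from the x-axis; with |RV| = 26.4, V = (9.005, -13.31). RV is perpendicular to VP, so VP runs at -20.50°; with |VP| = 20.7, P = (28.39, -20.56). Then cos ∠VPR = PV·PR / (|PV||PR|), giving 51.90°.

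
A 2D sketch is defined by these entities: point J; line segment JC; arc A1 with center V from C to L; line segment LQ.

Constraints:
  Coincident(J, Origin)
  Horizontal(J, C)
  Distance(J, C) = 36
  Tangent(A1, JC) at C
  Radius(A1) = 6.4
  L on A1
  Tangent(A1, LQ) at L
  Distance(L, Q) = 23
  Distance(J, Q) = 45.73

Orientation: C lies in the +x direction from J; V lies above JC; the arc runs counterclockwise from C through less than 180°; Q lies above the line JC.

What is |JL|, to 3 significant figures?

42.9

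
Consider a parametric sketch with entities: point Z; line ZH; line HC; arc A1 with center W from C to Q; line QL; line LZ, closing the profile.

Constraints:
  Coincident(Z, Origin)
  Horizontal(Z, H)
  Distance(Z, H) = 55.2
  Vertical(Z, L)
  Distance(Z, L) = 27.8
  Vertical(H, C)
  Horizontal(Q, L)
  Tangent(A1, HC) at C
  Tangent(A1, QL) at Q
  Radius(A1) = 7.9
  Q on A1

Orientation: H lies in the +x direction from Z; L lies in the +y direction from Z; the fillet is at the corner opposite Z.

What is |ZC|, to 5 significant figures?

58.678

Z is at the origin; ZH is horizontal with |ZH| = 55.2 and H on the +x side, so H = (55.200, 0.0000). Z and L share the same x with |ZL| = 27.8 and L on the +y side, so L = (0.0000, 27.800). The virtual corner opposite Z is at (55.200, 27.800). Tangency of A1 to HC means the radius WC is perpendicular to HC and tangency of A1 to QL means the radius WQ is perpendicular to QL, with radius 7.9, so the center W sits 7.9 in from both sides at W = (47.300, 19.900). That places the tangent points at C = (55.200, 19.900) on HC and Q = (47.300, 27.800) on QL. Then |ZC| = |C − Z| = 58.678.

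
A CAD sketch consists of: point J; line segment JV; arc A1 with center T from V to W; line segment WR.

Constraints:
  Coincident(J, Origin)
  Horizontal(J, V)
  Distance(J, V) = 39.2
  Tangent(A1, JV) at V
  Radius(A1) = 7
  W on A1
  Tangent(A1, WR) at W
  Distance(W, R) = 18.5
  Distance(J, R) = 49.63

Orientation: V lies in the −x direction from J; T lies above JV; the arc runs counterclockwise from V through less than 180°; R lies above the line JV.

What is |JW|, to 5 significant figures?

34.635

Checks: |TV| = 7.000 ✓; |TW| = 7.000 ✓; ∠(TW, WR) = 90.00° ✓; |WR| = 18.50 ✓; |JR| = 49.63 ✓.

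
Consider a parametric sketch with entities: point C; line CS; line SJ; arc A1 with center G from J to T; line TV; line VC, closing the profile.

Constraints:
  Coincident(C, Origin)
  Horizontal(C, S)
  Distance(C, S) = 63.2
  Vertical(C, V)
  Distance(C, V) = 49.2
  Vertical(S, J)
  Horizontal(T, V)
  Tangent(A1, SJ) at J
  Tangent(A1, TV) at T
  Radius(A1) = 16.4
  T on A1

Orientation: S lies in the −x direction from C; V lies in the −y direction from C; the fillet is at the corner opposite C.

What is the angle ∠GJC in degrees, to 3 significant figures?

27.4°

C is at the origin; CS is horizontal with |CS| = 63.2 and S on the −x side, so S = (-63.2, 0.00). C and V share the same x with |CV| = 49.2 and V on the −y side, so V = (0.00, -49.2). The virtual corner opposite C is at (-63.2, -49.2). Since A1 is tangent to SJ there, GJ ⟂ SJ and the tangent condition forces GT to be normal to TV, with radius 16.4, so the center G sits 16.4 in from both sides at G = (-46.8, -32.8). That places the tangent points at J = (-63.2, -32.8) on SJ and T = (-46.8, -49.2) on TV. Then cos ∠GJC = JG·JC / (|JG||JC|), giving 27.4°.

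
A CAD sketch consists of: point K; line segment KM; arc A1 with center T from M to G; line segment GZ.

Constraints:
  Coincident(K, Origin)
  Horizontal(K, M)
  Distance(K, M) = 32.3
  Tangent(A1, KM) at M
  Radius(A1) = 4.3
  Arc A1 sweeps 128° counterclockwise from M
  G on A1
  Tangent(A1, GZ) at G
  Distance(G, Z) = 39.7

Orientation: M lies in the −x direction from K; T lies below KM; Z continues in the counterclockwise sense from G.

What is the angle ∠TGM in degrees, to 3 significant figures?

26.0°

The tangent condition forces TM to be normal to KM, so T = M + (0, -4.3) = (-32.3, -4.30). On A1, M sits at bearing 90° from T; a 128° counterclockwise sweep puts G at bearing 218°, so G = T + 4.3·(cos 218°, sin 218°) = (-35.7, -6.95). Then cos ∠TGM = GT·GM / (|GT||GM|), giving 26.0°.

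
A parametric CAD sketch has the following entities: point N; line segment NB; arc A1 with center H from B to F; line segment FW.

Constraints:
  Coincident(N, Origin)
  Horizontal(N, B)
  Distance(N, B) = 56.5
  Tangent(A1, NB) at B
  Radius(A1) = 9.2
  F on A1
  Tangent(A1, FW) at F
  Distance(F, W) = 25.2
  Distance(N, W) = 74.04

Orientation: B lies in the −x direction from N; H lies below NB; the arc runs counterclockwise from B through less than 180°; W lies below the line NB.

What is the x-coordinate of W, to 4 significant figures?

-65.53

N is at the origin; N and B share the same y with |NB| = 56.5 and B on the −x side, so B = (-56.50, 0.000). Tangency of A1 to NB means the radius HB is perpendicular to NB, so H = B + (0, -9.2) = (-56.50, -9.200). Since HF ⟂ FW (tangency), |HW| = √(9.2² + 25.2²) = 26.83 regardless of where F sits on A1. So W lies on both circle(N, 74.04) and circle(H, 26.83); the below-NB intersection is W = (-65.53, -34.46). F is the foot of the tangent from W: F = (-65.70, -9.261).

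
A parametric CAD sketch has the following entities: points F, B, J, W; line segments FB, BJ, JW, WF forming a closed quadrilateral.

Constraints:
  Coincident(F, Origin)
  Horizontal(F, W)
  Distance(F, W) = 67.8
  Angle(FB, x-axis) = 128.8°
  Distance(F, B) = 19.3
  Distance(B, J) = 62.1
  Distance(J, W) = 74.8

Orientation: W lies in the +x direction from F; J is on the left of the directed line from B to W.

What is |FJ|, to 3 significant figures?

68.7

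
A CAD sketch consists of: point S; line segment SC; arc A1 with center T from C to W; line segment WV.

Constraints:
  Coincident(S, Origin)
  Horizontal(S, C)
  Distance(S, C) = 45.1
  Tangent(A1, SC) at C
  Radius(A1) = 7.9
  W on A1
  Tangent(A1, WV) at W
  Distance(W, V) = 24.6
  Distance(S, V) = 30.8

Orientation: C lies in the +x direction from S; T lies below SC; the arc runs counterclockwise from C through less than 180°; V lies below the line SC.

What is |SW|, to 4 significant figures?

39.34

S is at the origin; S and C share the same y with |SC| = 45.1 and C on the +x side, so C = (45.10, 0.000). The tangent condition forces TC to be normal to SC, so T = C + (0, -7.9) = (45.10, -7.900). Since TW ⟂ WV (tangency), |TV| = √(7.9² + 24.6²) = 25.84 regardless of where W sits on A1. So V lies on both circle(S, 30.8) and circle(T, 25.84); the below-SC intersection is V = (22.71, -20.80). W is the foot of the tangent from V: W = (39.25, -2.589).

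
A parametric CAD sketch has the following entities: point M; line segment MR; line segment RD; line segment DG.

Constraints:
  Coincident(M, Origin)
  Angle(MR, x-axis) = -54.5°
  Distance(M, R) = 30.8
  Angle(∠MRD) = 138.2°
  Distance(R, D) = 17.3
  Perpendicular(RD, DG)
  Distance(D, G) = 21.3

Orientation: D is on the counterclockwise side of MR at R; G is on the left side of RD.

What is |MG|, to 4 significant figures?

40.27

M is at the origin; MR runs at -54.5° with length 30.8, so R = 30.8·(cos -54.5°, sin -54.5°) = (17.89, -25.07). ∠MRD = 138.2°, so RD runs at -54.5° + (180° − 138.2°) = -12.70° from the x-axis; with |RD| = 17.3, D = R + 17.3·(cos -12.70°, sin -12.70°) = (34.76, -28.88). The perpendicularity gives DG at right angles to RD; with |DG| = 21.3 on the left of RD, G = D + 21.3·(0.2198, 0.9755) = (39.45, -8.099). Then |MG| = |G − M| = 40.27.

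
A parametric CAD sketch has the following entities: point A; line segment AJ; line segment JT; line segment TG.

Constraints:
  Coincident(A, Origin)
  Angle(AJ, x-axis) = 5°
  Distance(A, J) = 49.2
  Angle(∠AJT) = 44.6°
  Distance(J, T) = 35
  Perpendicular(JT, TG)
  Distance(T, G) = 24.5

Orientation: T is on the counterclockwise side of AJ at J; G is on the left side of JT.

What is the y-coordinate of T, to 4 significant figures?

26.60

A is at the origin; AJ runs at 5.0° with length 49.2, so J = 49.2·(cos 5.0°, sin 5.0°) = (49.01, 4.288). ∠AJT = 44.6°, so JT runs at 5.0° + (180° − 44.6°) = 140.4° from the x-axis; with |JT| = 35.0, T = J + 35.0·(cos 140.4°, sin 140.4°) = (22.04, 26.60). So T.y = 26.60.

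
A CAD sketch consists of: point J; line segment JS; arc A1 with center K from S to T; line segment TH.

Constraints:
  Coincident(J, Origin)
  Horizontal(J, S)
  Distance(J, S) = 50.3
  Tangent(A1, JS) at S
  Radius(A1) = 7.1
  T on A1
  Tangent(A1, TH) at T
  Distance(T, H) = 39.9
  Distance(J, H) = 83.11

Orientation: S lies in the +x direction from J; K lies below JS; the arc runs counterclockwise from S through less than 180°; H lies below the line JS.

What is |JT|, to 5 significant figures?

46.635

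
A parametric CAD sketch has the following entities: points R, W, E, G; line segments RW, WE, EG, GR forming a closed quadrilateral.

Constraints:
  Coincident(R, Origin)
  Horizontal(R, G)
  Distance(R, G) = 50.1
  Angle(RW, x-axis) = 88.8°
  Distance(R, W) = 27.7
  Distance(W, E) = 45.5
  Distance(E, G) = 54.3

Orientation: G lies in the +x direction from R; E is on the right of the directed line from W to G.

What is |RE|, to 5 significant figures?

17.812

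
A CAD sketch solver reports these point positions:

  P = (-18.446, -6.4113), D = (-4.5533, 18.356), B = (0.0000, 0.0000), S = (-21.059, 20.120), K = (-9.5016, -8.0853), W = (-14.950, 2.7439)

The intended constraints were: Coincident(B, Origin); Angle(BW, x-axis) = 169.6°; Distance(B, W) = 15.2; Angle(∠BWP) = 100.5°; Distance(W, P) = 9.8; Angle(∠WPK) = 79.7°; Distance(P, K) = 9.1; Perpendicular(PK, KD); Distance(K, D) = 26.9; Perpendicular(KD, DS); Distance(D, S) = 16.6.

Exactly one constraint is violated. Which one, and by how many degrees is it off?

Perpendicular(KD, DS) — off by 4.50°.

B = (0.00, 0.00) ✓; BW at 169.6° ✓; |BW| = 15.20 ✓; ∠BWP = 100.5° ✓; |WP| = 9.800 ✓; ∠WPK = 79.70° ✓; |PK| = 9.100 ✓; ∠(PK, KD) = 90.00° ✓; |KD| = 26.90 ✓; ∠(KD, DS) = 94.50° ✗; |DS| = 16.60 ✓.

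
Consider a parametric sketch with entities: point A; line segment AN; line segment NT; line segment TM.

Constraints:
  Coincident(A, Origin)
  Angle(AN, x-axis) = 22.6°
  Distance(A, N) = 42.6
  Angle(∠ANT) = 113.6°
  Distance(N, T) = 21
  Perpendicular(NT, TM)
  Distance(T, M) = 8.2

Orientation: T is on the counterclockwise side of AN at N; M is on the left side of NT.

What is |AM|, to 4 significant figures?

48.98

∠ANT = 113.6°, so NT runs at 22.6° + (180° − 113.6°) = 89.00° from the x-axis; with |NT| = 21.0, T = N + 21.0·(cos 89.00°, sin 89.00°) = (39.70, 37.37). NT ⟂ TM; with |TM| = 8.2 on the left of NT, M = T + 8.2·(-0.9998, 0.01745) = (31.50, 37.51). Then |AM| = |M − A| = 48.98.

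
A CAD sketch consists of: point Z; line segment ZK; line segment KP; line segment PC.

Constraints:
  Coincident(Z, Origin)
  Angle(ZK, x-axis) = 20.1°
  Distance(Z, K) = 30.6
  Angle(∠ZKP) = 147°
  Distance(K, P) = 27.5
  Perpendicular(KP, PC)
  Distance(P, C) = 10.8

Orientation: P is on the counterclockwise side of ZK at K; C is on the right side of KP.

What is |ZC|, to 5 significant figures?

59.839

Z is at the origin; ZK runs at 20.1° with length 30.6, so K = 30.6·(cos 20.1°, sin 20.1°) = (28.736, 10.516). ∠ZKP = 147.0°, so KP runs at 20.1° + (180° − 147.0°) = 53.100° from the x-axis; with |KP| = 27.5, P = K + 27.5·(cos 53.100°, sin 53.100°) = (45.248, 32.507). The perpendicularity gives PC at right angles to KP; with |PC| = 10.8 on the right of KP, C = P + 10.8·(0.79968, -0.60042) = (53.884, 26.023). Then |ZC| = |C − Z| = 59.839.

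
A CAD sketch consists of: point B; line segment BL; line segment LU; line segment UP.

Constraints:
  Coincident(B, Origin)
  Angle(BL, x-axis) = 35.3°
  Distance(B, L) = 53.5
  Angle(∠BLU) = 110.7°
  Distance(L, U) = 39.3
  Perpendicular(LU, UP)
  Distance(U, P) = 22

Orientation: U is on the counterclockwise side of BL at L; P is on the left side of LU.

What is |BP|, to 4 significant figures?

64.62

∠BLU = 110.7°, so LU runs at 35.3° + (180° − 110.7°) = 104.6° from the x-axis; with |LU| = 39.3, U = L + 39.3·(cos 104.6°, sin 104.6°) = (33.76, 68.95). The perpendicularity gives UP at right angles to LU; with |UP| = 22.0 on the left of LU, P = U + 22.0·(-0.9677, -0.2521) = (12.47, 63.40). Then |BP| = |P − B| = 64.62.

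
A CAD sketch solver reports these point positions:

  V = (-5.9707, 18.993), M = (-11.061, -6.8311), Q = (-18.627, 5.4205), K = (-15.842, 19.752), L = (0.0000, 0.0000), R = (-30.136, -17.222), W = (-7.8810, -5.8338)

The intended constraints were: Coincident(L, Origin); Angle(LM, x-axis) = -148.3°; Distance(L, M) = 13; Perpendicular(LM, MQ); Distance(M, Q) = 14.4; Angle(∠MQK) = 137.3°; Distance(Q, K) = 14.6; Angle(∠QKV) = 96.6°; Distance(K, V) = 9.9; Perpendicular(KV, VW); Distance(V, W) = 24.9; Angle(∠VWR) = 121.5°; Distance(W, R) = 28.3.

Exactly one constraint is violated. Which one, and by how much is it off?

Distance(W, R) = 28.3 — off by 3.30.

L = (0.00, 0.00) ✓; LM at -148.3° ✓; |LM| = 13.00 ✓; ∠(LM, MQ) = 90.00° ✓; |MQ| = 14.40 ✓; ∠MQK = 137.3° ✓; |QK| = 14.60 ✓; ∠QKV = 96.60° ✓; |KV| = 9.900 ✓; ∠(KV, VW) = 90.00° ✓; |VW| = 24.90 ✓; ∠VWR = 121.5° ✓; |WR| = 25.00 ✗.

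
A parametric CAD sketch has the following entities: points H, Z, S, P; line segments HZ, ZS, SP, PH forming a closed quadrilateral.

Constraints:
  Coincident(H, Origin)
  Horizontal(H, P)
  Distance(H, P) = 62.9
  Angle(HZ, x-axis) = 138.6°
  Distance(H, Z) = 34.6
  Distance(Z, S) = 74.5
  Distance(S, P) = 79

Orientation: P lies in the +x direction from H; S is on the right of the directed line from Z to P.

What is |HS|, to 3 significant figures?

47.1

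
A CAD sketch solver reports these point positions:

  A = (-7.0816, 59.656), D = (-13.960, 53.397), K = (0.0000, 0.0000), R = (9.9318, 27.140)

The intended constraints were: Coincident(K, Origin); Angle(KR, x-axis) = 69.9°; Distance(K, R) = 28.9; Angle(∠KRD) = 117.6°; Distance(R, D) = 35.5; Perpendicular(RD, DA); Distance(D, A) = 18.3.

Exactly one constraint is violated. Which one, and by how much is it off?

Distance(D, A) = 18.3 — off by 9.00.

K = (0.00, 0.00) ✓; KR at 69.90° ✓; |KR| = 28.90 ✓; ∠KRD = 117.6° ✓; |RD| = 35.50 ✓; ∠(RD, DA) = 90.00° ✓; |DA| = 9.300 ✗.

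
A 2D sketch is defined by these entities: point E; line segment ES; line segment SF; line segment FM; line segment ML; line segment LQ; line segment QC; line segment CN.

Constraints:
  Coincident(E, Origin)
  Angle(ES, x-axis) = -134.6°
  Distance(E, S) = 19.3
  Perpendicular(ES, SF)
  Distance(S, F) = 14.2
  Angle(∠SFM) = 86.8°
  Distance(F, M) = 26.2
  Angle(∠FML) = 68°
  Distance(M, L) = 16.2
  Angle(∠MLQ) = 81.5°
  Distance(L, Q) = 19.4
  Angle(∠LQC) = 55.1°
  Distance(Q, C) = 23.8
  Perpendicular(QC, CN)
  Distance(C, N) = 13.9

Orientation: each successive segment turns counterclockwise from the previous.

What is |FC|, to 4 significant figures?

25.50

E is at the origin; ES runs at -134.6° with length 19.3, so S = (-13.55, -13.74). The perpendicularity gives SF at right angles to ES, so SF runs at -44.60°; with |SF| = 14.2, F = (-3.441, -23.71). ∠SFM = 86.8° gives FM at 48.60° from the x-axis; with |FM| = 26.2, M = (13.89, -4.060). ∠FML = 68.0° gives ML at 160.6° from the x-axis; with |ML| = 16.2, L = (-1.395, 1.321). ∠MLQ = 81.5° gives LQ at -100.9° from the x-axis; with |LQ| = 19.4, Q = (-5.063, -17.73). ∠LQC = 55.1° gives QC at 24.00° from the x-axis; with |QC| = 23.8, C = (16.68, -8.048). Then |FC| = |C − F| = 25.50.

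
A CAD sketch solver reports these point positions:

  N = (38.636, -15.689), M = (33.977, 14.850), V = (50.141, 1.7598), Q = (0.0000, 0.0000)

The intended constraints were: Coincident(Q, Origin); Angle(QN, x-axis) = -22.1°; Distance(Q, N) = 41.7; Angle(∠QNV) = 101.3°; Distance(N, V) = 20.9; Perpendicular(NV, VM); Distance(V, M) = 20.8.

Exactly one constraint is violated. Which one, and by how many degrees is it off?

Perpendicular(NV, VM) — off by 5.60°.

Q = (0.00, 0.00) ✓; QN at -22.10° ✓; |QN| = 41.70 ✓; ∠QNV = 101.3° ✓; |NV| = 20.90 ✓; ∠(NV, VM) = 84.40° ✗; |VM| = 20.80 ✓.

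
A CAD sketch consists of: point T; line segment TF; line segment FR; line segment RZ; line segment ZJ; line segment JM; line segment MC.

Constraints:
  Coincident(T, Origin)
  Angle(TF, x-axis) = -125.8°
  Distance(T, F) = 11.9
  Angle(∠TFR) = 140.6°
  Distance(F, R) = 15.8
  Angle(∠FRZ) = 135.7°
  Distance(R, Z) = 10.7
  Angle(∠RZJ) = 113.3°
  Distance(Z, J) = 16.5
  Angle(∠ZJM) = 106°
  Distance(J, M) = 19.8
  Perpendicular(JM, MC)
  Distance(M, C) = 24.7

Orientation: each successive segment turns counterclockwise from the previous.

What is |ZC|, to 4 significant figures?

25.90

T is at the origin; TF runs at -125.8° with length 11.9, so F = (-6.961, -9.652). ∠TFR = 140.6° gives FR at -86.40° from the x-axis; with |FR| = 15.8, R = (-5.969, -25.42). ∠FRZ = 135.7° gives RZ at -42.10° from the x-axis; with |RZ| = 10.7, Z = (1.970, -32.59). ∠RZJ = 113.3° gives ZJ at 24.60° from the x-axis; with |ZJ| = 16.5, J = (16.97, -25.73). ∠ZJM = 106.0° gives JM at 98.60° from the x-axis; with |JM| = 19.8, M = (14.01, -6.148). JM ⟂ MC, so MC runs at -171.4°; with |MC| = 24.7, C = (-10.41, -9.842). Then |ZC| = |C − Z| = 25.90.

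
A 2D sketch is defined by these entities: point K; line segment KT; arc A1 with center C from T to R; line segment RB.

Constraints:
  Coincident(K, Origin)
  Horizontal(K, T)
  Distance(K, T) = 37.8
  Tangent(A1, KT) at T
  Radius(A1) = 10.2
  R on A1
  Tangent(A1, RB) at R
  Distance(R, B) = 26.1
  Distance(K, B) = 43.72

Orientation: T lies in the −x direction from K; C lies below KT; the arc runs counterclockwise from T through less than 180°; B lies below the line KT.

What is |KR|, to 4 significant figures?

48.10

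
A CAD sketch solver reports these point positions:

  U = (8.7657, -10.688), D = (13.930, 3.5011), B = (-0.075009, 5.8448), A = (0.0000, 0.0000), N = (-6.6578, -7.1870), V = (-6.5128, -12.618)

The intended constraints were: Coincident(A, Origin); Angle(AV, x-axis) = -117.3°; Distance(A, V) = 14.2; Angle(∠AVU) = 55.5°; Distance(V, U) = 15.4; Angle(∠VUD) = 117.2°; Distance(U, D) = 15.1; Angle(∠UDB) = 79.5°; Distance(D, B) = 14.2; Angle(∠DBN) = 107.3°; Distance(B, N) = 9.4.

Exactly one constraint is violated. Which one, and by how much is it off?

Distance(B, N) = 9.4 — off by 5.20.

A = (0.00, 0.00) ✓; AV at -117.3° ✓; |AV| = 14.20 ✓; ∠AVU = 55.50° ✓; |VU| = 15.40 ✓; ∠VUD = 117.2° ✓; |UD| = 15.10 ✓; ∠UDB = 79.50° ✓; |DB| = 14.20 ✓; ∠DBN = 107.3° ✓; |BN| = 14.60 ✗.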